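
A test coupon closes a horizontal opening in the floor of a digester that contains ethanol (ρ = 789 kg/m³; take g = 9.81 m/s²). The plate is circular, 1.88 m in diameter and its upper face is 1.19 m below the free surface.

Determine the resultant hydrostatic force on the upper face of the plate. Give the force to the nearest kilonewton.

γ = ρg = 789 × 9.81 / 1000 = 7.74009 kN/m³.
The plate is horizontal, so pressure is uniform at p = γ·h = 7.74009 × 1.19 = 9.21071 kN/m².
A = π(0.94)² = 2.77591 m².
F = p·A = 9.21071 × 2.77591 = 25.5681 kN.

F ≈ 26 kN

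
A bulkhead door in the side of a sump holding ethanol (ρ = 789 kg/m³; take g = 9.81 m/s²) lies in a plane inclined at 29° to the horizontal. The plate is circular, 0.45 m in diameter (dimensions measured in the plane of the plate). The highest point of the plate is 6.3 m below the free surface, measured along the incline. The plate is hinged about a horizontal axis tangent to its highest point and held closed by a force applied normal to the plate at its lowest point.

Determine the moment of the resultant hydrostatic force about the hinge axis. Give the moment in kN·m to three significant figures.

γ = ρg = 789 × 9.81 / 1000 = 7.74009 kN/m³.
Let θ = 29° be the plate's angle to the horizontal; measure y along the incline from where the plane meets the free surface. Vertical depth h = y·sinθ with sinθ = 0.484810.
The centroid is at the centre, 0.225 m below the top of the plate, so y_c = 6.3 + 0.225 = 6.525 m and h_c = 6.525 × 0.484810 = 3.16339 m.
A = π(0.225)² = 0.159043 m².
Resultant F = γ·h_c·A = 7.74009 × 3.16339 × 0.159043 = 3.89416 kN.
I_c = πr⁴/4 = π × 0.225⁴/4 = 0.00201289 m⁴.
Centre of pressure: y_p = y_c + I_c/(y_c·A) = 6.525 + 0.00201289/(6.525 × 0.159043) = 6.525 + 0.00193966 = 6.52694 m along the plane.
The resultant acts 0.225 + 0.00193966 = 0.22694 m (along the plate) below the hinge at the top edge, so the moment about the hinge is M = F × 0.22694 = 3.89416 × 0.22694 = 0.883741 kN·m.

M ≈ 0.884 kN·m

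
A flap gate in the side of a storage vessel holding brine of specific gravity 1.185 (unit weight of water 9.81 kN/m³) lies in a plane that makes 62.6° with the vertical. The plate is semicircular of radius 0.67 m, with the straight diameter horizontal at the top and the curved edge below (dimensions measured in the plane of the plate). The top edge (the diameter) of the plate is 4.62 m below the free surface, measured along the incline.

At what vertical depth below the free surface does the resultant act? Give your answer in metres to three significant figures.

γ = 1.185 × 9.81 = 11.62485 kN/m³.
The plate makes 62.6° with the vertical, i.e. θ = 90° − 62.6° = 27.4° to the horizontal. Measuring y along the incline from the free-surface line, vertical depth h = y·sinθ with sinθ = 0.460200.
The centroid of a semicircle lies 4r/(3π) = 0.284357 m from the diameter, here below the top edge, so y_c = 4.62 + 0.284357 = 4.90436 m and h_c = 4.90436 × 0.460200 = 2.25699 m.
A = πr²/2 = π × 0.67²/2 = 0.70513 m².
Resultant F = γ·h_c·A = 11.62485 × 2.25699 × 0.70513 = 18.5006 kN.
I_c = (π/8 − 8/(9π))·r⁴ = 0.109757 × 0.67⁴ = 0.0221173 m⁴.
Centre of pressure: y_p = y_c + I_c/(y_c·A) = 4.90436 + 0.0221173/(4.90436 × 0.70513) = 4.90436 + 0.00639559 = 4.91076 m along the plane.
Vertically, h_p = y_p·sinθ = 4.91076 × 0.460200 = 2.25993 m.

h_p = 2.26 m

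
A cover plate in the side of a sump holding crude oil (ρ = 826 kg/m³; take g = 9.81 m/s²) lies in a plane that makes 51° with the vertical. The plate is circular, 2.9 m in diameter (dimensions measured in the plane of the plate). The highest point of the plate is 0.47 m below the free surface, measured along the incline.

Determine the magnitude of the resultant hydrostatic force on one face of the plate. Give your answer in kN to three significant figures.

γ = ρg = 826 × 9.81 / 1000 = 8.10306 kN/m³.
The plate makes 51° with the vertical, i.e. θ = 90° − 51° = 39° to the horizontal. Measuring y along the incline from the free-surface line, vertical depth h = y·sinθ with sinθ = 0.629320.
The centroid is at the centre, 1.45 m below the top of the plate, so y_c = 0.47 + 1.45 = 1.92 m and h_c = 1.92 × 0.629320 = 1.20829 m.
A = π(1.45)² = 6.6052 m².
Resultant F = γ·h_c·A = 8.10306 × 1.20829 × 6.6052 = 64.6705 kN.

F ≈ 64.7 kN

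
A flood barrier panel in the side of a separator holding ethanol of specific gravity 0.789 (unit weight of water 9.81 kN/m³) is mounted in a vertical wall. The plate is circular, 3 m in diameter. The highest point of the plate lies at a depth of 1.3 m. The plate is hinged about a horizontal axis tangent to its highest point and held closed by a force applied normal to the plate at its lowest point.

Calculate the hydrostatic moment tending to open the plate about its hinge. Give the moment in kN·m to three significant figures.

M ≈ 261 kN·m

γ = 0.789 × 9.81 = 7.74009 kN/m³.
The centroid is at the centre, 1.5 m below the top of the plate, so the centroid depth is h_c = 1.3 + 1.5 = 2.8 m.
A = π(1.5)² = 7.06858 m².
Resultant F = γ·h_c·A = 7.74009 × 2.8 × 7.06858 = 153.192 kN.
I_c = πr⁴/4 = π × 1.5⁴/4 = 3.97608 m⁴.
Centre of pressure: y_p = y_c + I_c/(y_c·A) = 2.8 + 3.97608/(2.8 × 7.06858) = 2.8 + 0.200893 = 3.00089 m along the plane.
The resultant acts 1.5 + 0.200893 = 1.70089 m (along the plate) below the hinge at the top edge, so the moment about the hinge is M = F × 1.70089 = 153.192 × 1.70089 = 260.563 kN·m.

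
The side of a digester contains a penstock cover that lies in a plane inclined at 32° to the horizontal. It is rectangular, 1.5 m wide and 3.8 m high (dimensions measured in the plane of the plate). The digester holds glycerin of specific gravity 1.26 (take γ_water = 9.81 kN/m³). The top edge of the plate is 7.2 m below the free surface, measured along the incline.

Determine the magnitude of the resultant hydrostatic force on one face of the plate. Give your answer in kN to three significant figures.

F ≈ 340 kN

γ = 1.26 × 9.81 = 12.3606 kN/m³.
Let θ = 32° be the plate's angle to the horizontal; measure y along the incline from where the plane meets the free surface. Vertical depth h = y·sinθ with sinθ = 0.529919.
The centroid lies 3.8/2 = 1.9 m below the top edge, so y_c = 7.2 + 1.9 = 9.1 m and h_c = 9.1 × 0.529919 = 4.82226 m.
A = 1.5 × 3.8 = 5.7 m².
Resultant F = γ·h_c·A = 12.3606 × 4.82226 × 5.7 = 339.754 kN.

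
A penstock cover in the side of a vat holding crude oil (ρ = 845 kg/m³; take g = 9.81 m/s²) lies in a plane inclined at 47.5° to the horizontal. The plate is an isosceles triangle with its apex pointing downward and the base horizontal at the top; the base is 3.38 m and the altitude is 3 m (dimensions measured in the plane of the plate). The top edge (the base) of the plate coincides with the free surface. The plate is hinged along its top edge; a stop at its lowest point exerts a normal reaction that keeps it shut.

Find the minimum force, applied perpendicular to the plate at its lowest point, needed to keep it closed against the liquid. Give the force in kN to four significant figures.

P ≈ 15.49 kN

γ = ρg = 845 × 9.81 / 1000 = 8.28945 kN/m³.
Let θ = 47.5° be the plate's angle to the horizontal; measure y along the incline from where the plane meets the free surface. Vertical depth h = y·sinθ with sinθ = 0.737277.
With the apex down, the centroid sits h/3 = 3/3 = 1 m below the base (the top edge), so y_c = 1 m and h_c = 1 × 0.737277 = 0.737277 m.
A = ½ × 3.38 × 3 = 5.07 m².
Resultant F = γ·h_c·A = 8.28945 × 0.737277 × 5.07 = 30.9859 kN.
I_c = b·h³/36 = 3.38 × 3³/36 = 2.535 m⁴.
Centre of pressure: y_p = y_c + I_c/(y_c·A) = 1 + 2.535/(1 × 5.07) = 1 + 0.5 = 1.5 m along the plane.
The resultant acts 1 + 0.5 = 1.5 m (along the plate) below the hinge at the top edge, so the moment about the hinge is M = F × 1.5 = 30.9859 × 1.5 = 46.4789 kN·m.
A normal force at the bottom, 3 m from the hinge, must supply this moment: P = 46.4789/3 = 15.493 kN.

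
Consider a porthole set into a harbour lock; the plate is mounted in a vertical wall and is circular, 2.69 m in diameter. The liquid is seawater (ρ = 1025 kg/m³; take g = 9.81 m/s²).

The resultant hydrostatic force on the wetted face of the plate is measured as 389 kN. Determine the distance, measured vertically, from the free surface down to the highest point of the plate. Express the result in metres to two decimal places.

d_top ≈ 5.46 m

γ = ρg = 1025 × 9.81 / 1000 = 10.05525 kN/m³.
A = π(1.345)² = 5.68322 m².
From F = γ·h_c·A, the centroid depth is h_c = 389/(10.05525 × 5.68322) = 6.8071 m.
The centroid is at the centre, 1.345 m below the top of the plate, so the highest point sits at h_top = 6.8071 − 1.345 = 5.4621 m below the surface.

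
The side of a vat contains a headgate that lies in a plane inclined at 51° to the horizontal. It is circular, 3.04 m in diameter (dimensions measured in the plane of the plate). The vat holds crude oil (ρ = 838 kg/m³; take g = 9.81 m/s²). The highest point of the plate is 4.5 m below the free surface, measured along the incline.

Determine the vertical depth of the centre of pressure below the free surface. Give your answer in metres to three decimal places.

h_p = 4.753 m

γ = ρg = 838 × 9.81 / 1000 = 8.22078 kN/m³.
Let θ = 51° be the plate's angle to the horizontal; measure y along the incline from where the plane meets the free surface. Vertical depth h = y·sinθ with sinθ = 0.777146.
The centroid is at the centre, 1.52 m below the top of the plate, so y_c = 4.5 + 1.52 = 6.02 m and h_c = 6.02 × 0.777146 = 4.67842 m.
A = π(1.52)² = 7.25834 m².
Resultant F = γ·h_c·A = 8.22078 × 4.67842 × 7.25834 = 279.158 kN.
I_c = πr⁴/4 = π × 1.52⁴/4 = 4.19241 m⁴.
Centre of pressure: y_p = y_c + I_c/(y_c·A) = 6.02 + 4.19241/(6.02 × 7.25834) = 6.02 + 0.0959467 = 6.11595 m along the plane.
Vertically, h_p = y_p·sinθ = 6.11595 × 0.777146 = 4.75299 m.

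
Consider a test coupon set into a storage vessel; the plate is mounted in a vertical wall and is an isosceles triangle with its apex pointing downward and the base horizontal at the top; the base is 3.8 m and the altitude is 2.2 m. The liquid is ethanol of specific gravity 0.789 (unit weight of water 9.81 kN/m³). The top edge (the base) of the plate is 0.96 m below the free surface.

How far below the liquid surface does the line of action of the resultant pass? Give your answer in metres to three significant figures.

γ = 0.789 × 9.81 = 7.74009 kN/m³.
With the apex down, the centroid sits h/3 = 2.2/3 = 0.733333 m below the base (the top edge), so the centroid depth is h_c = 0.96 + 0.733333 = 1.69333 m.
A = ½ × 3.8 × 2.2 = 4.18 m².
Resultant F = γ·h_c·A = 7.74009 × 1.69333 × 4.18 = 54.7853 kN.
I_c = b·h³/36 = 3.8 × 2.2³/36 = 1.12396 m⁴.
Centre of pressure: y_p = y_c + I_c/(y_c·A) = 1.69333 + 1.12396/(1.69333 × 4.18) = 1.69333 + 0.158794 = 1.85212 m along the plane.

h_p = 1.85 m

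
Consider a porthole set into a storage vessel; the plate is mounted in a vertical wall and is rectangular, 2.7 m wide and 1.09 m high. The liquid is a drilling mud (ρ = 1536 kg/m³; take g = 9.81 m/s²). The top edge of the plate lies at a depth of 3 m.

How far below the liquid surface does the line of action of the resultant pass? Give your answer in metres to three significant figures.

h_p = 3.57 m

γ = ρg = 1536 × 9.81 / 1000 = 15.06816 kN/m³.
The centroid lies 1.09/2 = 0.545 m below the top edge, so the centroid depth is h_c = 3 + 0.545 = 3.545 m.
A = 2.7 × 1.09 = 2.943 m².
Resultant F = γ·h_c·A = 15.06816 × 3.545 × 2.943 = 157.205 kN.
I_c = b·h³/12 = 2.7 × 1.09³/12 = 0.291382 m⁴.
Centre of pressure: y_p = y_c + I_c/(y_c·A) = 3.545 + 0.291382/(3.545 × 2.943) = 3.545 + 0.0279291 = 3.57293 m along the plane.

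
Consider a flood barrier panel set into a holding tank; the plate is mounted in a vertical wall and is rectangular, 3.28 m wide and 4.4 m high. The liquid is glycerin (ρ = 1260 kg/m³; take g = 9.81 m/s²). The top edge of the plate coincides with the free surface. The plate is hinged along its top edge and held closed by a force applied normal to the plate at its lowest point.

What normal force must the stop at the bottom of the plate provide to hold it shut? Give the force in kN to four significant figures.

P ≈ 261.6 kN

γ = ρg = 1260 × 9.81 / 1000 = 12.3606 kN/m³.
The centroid lies 4.4/2 = 2.2 m below the top edge, so the centroid depth is h_c = 2.2 m.
A = 3.28 × 4.4 = 14.432 m².
Resultant F = γ·h_c·A = 12.3606 × 2.2 × 14.432 = 392.454 kN.
I_c = b·h³/12 = 3.28 × 4.4³/12 = 23.2836 m⁴.
Centre of pressure: y_p = y_c + I_c/(y_c·A) = 2.2 + 23.2836/(2.2 × 14.432) = 2.2 + 0.733332 = 2.93333 m along the plane.
The resultant acts 2.2 + 0.733332 = 2.93333 m (along the plate) below the hinge at the top edge, so the moment about the hinge is M = F × 2.93333 = 392.454 × 2.93333 = 1151.2 kN·m.
A normal force at the bottom, 4.4 m from the hinge, must supply this moment: P = 1151.2/4.4 = 261.636 kN.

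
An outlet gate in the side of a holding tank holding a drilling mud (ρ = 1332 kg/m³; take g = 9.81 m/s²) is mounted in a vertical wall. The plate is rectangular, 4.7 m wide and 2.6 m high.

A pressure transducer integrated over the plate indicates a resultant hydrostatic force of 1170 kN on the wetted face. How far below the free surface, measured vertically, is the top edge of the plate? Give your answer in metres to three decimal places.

d_top ≈ 6.027 m

γ = ρg = 1332 × 9.81 / 1000 = 13.06692 kN/m³.
A = 4.7 × 2.6 = 12.22 m².
From F = γ·h_c·A, the centroid depth is h_c = 1170/(13.06692 × 12.22) = 7.32726 m.
The centroid lies 2.6/2 = 1.3 m below the top edge, so the top edge sits at h_top = 7.32726 − 1.3 = 6.02726 m below the surface.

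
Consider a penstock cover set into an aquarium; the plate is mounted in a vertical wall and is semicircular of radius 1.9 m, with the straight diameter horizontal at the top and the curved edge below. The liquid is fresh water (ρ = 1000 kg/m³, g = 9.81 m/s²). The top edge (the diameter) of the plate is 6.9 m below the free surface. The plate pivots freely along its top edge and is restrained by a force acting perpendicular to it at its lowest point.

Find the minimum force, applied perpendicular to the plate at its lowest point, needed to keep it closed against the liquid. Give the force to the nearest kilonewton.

γ = ρg = 1000 × 9.81 = 9810 N/m³ = 9.81 kN/m³.
The centroid of a semicircle lies 4r/(3π) = 0.806385 m from the diameter, here below the top edge, so the centroid depth is h_c = 6.9 + 0.806385 = 7.70639 m.
A = πr²/2 = π × 1.9²/2 = 5.67057 m².
Resultant F = γ·h_c·A = 9.81 × 7.70639 × 5.67057 = 428.693 kN.
I_c = (π/8 − 8/(9π))·r⁴ = 0.109757 × 1.9⁴ = 1.43036 m⁴.
Centre of pressure: y_p = y_c + I_c/(y_c·A) = 7.70639 + 1.43036/(7.70639 × 5.67057) = 7.70639 + 0.0327316 = 7.73912 m along the plane.
The resultant acts 0.806385 + 0.0327316 = 0.839117 m (along the plate) below the hinge at the top edge, so the moment about the hinge is M = F × 0.839117 = 428.693 × 0.839117 = 359.724 kN·m.
A normal force at the bottom, 1.9 m from the hinge, must supply this moment: P = 359.724/1.9 = 189.328 kN.

P ≈ 189 kN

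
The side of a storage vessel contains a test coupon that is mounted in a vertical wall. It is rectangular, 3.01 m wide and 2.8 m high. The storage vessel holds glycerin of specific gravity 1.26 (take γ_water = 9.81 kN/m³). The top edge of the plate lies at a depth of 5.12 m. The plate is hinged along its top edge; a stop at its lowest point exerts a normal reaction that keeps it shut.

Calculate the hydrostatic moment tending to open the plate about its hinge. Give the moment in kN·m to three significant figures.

γ = 1.26 × 9.81 = 12.3606 kN/m³.
The centroid lies 2.8/2 = 1.4 m below the top edge, so the centroid depth is h_c = 5.12 + 1.4 = 6.52 m.
A = 3.01 × 2.8 = 8.428 m².
Resultant F = γ·h_c·A = 12.3606 × 6.52 × 8.428 = 679.222 kN.
I_c = b·h³/12 = 3.01 × 2.8³/12 = 5.50629 m⁴.
Centre of pressure: y_p = y_c + I_c/(y_c·A) = 6.52 + 5.50629/(6.52 × 8.428) = 6.52 + 0.100204 = 6.6202 m along the plane.
The resultant acts 1.4 + 0.100204 = 1.5002 m (along the plate) below the hinge at the top edge, so the moment about the hinge is M = F × 1.5002 = 679.222 × 1.5002 = 1018.97 kN·m.

M ≈ 1020 kN·m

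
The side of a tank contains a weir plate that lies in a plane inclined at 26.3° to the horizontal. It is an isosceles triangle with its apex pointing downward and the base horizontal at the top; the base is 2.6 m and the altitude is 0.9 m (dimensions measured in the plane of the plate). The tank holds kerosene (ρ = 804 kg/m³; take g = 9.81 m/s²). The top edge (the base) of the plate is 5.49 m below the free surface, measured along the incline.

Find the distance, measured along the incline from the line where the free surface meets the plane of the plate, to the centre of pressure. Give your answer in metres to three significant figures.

y_p = 5.80 m

γ = ρg = 804 × 9.81 / 1000 = 7.88724 kN/m³.
Let θ = 26.3° be the plate's angle to the horizontal; measure y along the incline from where the plane meets the free surface. Vertical depth h = y·sinθ with sinθ = 0.443071.
With the apex down, the centroid sits h/3 = 0.9/3 = 0.3 m below the base (the top edge), so y_c = 5.49 + 0.3 = 5.79 m and h_c = 5.79 × 0.443071 = 2.56538 m.
A = ½ × 2.6 × 0.9 = 1.17 m².
Resultant F = γ·h_c·A = 7.88724 × 2.56538 × 1.17 = 23.6735 kN.
I_c = b·h³/36 = 2.6 × 0.9³/36 = 0.05265 m⁴.
Centre of pressure: y_p = y_c + I_c/(y_c·A) = 5.79 + 0.05265/(5.79 × 1.17) = 5.79 + 0.00777202 = 5.79777 m along the plane.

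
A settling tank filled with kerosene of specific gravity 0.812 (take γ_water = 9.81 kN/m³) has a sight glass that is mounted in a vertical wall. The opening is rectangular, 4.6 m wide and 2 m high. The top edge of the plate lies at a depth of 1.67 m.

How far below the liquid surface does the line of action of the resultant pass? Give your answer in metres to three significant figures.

h_p = 2.79 m

γ = 0.812 × 9.81 = 7.96572 kN/m³.
The centroid lies 2/2 = 1 m below the top edge, so the centroid depth is h_c = 1.67 + 1 = 2.67 m.
A = 4.6 × 2 = 9.2 m².
Resultant F = γ·h_c·A = 7.96572 × 2.67 × 9.2 = 195.67 kN.
I_c = b·h³/12 = 4.6 × 2³/12 = 3.06667 m⁴.
Centre of pressure: y_p = y_c + I_c/(y_c·A) = 2.67 + 3.06667/(2.67 × 9.2) = 2.67 + 0.124844 = 2.79484 m along the plane.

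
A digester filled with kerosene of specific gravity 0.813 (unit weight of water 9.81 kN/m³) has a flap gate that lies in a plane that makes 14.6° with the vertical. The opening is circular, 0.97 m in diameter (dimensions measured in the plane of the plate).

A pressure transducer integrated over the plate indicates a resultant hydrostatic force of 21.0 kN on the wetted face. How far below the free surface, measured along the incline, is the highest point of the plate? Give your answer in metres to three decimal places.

y_top ≈ 3.197 m

γ = 0.813 × 9.81 = 7.97553 kN/m³.
A = π(0.485)² = 0.738981 m².
From F = γ·h_c·A, the centroid depth is h_c = 21.0/(7.97553 × 0.738981) = 3.56309 m.
The plate makes 14.6° with the vertical, i.e. θ = 90° − 14.6° = 75.4° to the horizontal. Measuring y along the incline from the free-surface line, vertical depth h = y·sinθ with sinθ = 0.967709.
Along the incline, y_c = h_c/sinθ = 3.56309/0.967709 = 3.68198 m.
The centroid is at the centre, 0.485 m below the top of the plate, so the highest point sits at y_top = 3.68198 − 0.485 = 3.19698 m along the incline.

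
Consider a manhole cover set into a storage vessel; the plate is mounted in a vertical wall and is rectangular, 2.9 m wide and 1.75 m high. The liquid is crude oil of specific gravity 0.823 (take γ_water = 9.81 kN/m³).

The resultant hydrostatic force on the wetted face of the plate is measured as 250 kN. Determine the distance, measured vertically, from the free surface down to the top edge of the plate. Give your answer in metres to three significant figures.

γ = 0.823 × 9.81 = 8.07363 kN/m³.
A = 2.9 × 1.75 = 5.075 m².
From F = γ·h_c·A, the centroid depth is h_c = 250/(8.07363 × 5.075) = 6.10148 m.
The centroid lies 1.75/2 = 0.875 m below the top edge, so the top edge sits at h_top = 6.10148 − 0.875 = 5.22648 m below the surface.

d_top ≈ 5.23 m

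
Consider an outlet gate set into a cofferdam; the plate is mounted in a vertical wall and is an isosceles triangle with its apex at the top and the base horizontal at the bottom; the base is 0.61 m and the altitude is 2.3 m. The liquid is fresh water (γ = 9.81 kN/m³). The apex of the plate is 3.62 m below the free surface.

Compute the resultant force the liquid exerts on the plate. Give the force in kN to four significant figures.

γ = 9.81 kN/m³.
With the apex up, the centroid sits 2h/3 = 2 × 2.3/3 = 1.53333 m below the apex, so the centroid depth is h_c = 3.62 + 1.53333 = 5.15333 m.
A = ½ × 0.61 × 2.3 = 0.7015 m².
Resultant F = γ·h_c·A = 9.81 × 5.15333 × 0.7015 = 35.4637 kN.

F ≈ 35.46 kN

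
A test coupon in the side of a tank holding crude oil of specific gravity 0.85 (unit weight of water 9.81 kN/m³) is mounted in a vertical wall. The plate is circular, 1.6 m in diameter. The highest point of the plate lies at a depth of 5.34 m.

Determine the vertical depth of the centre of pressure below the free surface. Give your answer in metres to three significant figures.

γ = 0.85 × 9.81 = 8.3385 kN/m³.
The centroid is at the centre, 0.8 m below the top of the plate, so the centroid depth is h_c = 5.34 + 0.8 = 6.14 m.
A = π(0.8)² = 2.01062 m².
Resultant F = γ·h_c·A = 8.3385 × 6.14 × 2.01062 = 102.941 kN.
I_c = πr⁴/4 = π × 0.8⁴/4 = 0.321699 m⁴.
Centre of pressure: y_p = y_c + I_c/(y_c·A) = 6.14 + 0.321699/(6.14 × 2.01062) = 6.14 + 0.0260586 = 6.16606 m along the plane.

h_p = 6.17 m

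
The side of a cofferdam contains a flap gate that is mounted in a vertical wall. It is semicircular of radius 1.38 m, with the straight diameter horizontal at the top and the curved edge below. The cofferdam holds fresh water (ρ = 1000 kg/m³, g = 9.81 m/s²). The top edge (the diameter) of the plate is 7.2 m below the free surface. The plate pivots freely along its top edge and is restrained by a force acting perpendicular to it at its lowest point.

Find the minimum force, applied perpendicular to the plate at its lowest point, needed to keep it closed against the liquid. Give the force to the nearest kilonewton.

P ≈ 100 kN

γ = ρg = 1000 × 9.81 = 9810 N/m³ = 9.81 kN/m³.
The centroid of a semicircle lies 4r/(3π) = 0.58569 m from the diameter, here below the top edge, so the centroid depth is h_c = 7.2 + 0.58569 = 7.78569 m.
A = πr²/2 = π × 1.38²/2 = 2.99142 m².
Resultant F = γ·h_c·A = 9.81 × 7.78569 × 2.99142 = 228.478 kN.
I_c = (π/8 − 8/(9π))·r⁴ = 0.109757 × 1.38⁴ = 0.39806 m⁴.
Centre of pressure: y_p = y_c + I_c/(y_c·A) = 7.78569 + 0.39806/(7.78569 × 2.99142) = 7.78569 + 0.0170913 = 7.80278 m along the plane.
The resultant acts 0.58569 + 0.0170913 = 0.602781 m (along the plate) below the hinge at the top edge, so the moment about the hinge is M = F × 0.602781 = 228.478 × 0.602781 = 137.722 kN·m.
A normal force at the bottom, 1.38 m from the hinge, must supply this moment: P = 137.722/1.38 = 99.7986 kN.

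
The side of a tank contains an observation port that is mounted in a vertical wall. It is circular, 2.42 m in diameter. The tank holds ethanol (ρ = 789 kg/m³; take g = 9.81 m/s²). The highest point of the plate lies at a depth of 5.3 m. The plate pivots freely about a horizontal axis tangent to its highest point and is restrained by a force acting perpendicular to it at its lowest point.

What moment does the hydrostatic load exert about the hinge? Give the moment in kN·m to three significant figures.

M ≈ 293 kN·m

γ = ρg = 789 × 9.81 / 1000 = 7.74009 kN/m³.
The centroid is at the centre, 1.21 m below the top of the plate, so the centroid depth is h_c = 5.3 + 1.21 = 6.51 m.
A = π(1.21)² = 4.59961 m².
Resultant F = γ·h_c·A = 7.74009 × 6.51 × 4.59961 = 231.765 kN.
I_c = πr⁴/4 = π × 1.21⁴/4 = 1.68357 m⁴.
Centre of pressure: y_p = y_c + I_c/(y_c·A) = 6.51 + 1.68357/(6.51 × 4.59961) = 6.51 + 0.056225 = 6.56623 m along the plane.
The resultant acts 1.21 + 0.056225 = 1.26622 m (along the plate) below the hinge at the top edge, so the moment about the hinge is M = F × 1.26622 = 231.765 × 1.26622 = 293.465 kN·m.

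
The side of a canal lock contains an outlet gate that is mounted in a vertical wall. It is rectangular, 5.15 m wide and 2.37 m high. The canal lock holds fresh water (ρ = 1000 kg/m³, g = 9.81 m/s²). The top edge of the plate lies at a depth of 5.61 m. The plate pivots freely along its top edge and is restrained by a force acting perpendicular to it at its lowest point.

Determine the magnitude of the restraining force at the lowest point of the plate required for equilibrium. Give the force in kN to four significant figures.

γ = ρg = 1000 × 9.81 = 9810 N/m³ = 9.81 kN/m³.
The centroid lies 2.37/2 = 1.185 m below the top edge, so the centroid depth is h_c = 5.61 + 1.185 = 6.795 m.
A = 5.15 × 2.37 = 12.2055 m².
Resultant F = γ·h_c·A = 9.81 × 6.795 × 12.2055 = 813.606 kN.
I_c = b·h³/12 = 5.15 × 2.37³/12 = 5.71309 m⁴.
Centre of pressure: y_p = y_c + I_c/(y_c·A) = 6.795 + 5.71309/(6.795 × 12.2055) = 6.795 + 0.0688852 = 6.86389 m along the plane.
The resultant acts 1.185 + 0.0688852 = 1.25389 m (along the plate) below the hinge at the top edge, so the moment about the hinge is M = F × 1.25389 = 813.606 × 1.25389 = 1020.17 kN·m.
A normal force at the bottom, 2.37 m from the hinge, must supply this moment: P = 1020.17/2.37 = 430.451 kN.

P ≈ 430.5 kN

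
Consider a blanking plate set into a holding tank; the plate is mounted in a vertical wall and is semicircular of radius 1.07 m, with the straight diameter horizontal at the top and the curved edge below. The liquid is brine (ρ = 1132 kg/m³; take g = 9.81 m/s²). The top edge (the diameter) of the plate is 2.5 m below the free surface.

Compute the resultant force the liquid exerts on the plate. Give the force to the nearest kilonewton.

γ = ρg = 1132 × 9.81 / 1000 = 11.10492 kN/m³.
The centroid of a semicircle lies 4r/(3π) = 0.454122 m from the diameter, here below the top edge, so the centroid depth is h_c = 2.5 + 0.454122 = 2.95412 m.
A = πr²/2 = π × 1.07²/2 = 1.7984 m².
Resultant F = γ·h_c·A = 11.10492 × 2.95412 × 1.7984 = 58.997 kN.

F ≈ 59 kN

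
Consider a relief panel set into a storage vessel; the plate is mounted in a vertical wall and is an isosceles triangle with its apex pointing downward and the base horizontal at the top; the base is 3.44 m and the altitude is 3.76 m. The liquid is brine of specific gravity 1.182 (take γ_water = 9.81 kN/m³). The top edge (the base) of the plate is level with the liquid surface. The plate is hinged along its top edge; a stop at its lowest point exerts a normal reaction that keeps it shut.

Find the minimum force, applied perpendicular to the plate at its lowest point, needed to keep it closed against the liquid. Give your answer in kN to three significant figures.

γ = 1.182 × 9.81 = 11.59542 kN/m³.
With the apex down, the centroid sits h/3 = 3.76/3 = 1.25333 m below the base (the top edge), so the centroid depth is h_c = 1.25333 m.
A = ½ × 3.44 × 3.76 = 6.4672 m².
Resultant F = γ·h_c·A = 11.59542 × 1.25333 × 6.4672 = 93.9871 kN.
I_c = b·h³/36 = 3.44 × 3.76³/36 = 5.07948 m⁴.
Centre of pressure: y_p = y_c + I_c/(y_c·A) = 1.25333 + 5.07948/(1.25333 × 6.4672) = 1.25333 + 0.626668 = 1.88 m along the plane.
The resultant acts 1.25333 + 0.626668 = 1.88 m (along the plate) below the hinge at the top edge, so the moment about the hinge is M = F × 1.88 = 93.9871 × 1.88 = 176.696 kN·m.
A normal force at the bottom, 3.76 m from the hinge, must supply this moment: P = 176.696/3.76 = 46.9936 kN.

P ≈ 47.0 kN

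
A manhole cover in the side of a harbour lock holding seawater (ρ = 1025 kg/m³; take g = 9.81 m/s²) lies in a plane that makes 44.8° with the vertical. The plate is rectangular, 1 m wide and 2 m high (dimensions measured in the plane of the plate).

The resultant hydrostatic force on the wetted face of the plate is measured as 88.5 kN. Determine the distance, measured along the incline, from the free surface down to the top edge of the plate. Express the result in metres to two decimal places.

γ = ρg = 1025 × 9.81 / 1000 = 10.05525 kN/m³.
A = 1 × 2 = 2 m².
From F = γ·h_c·A, the centroid depth is h_c = 88.5/(10.05525 × 2) = 4.40069 m.
The plate makes 44.8° with the vertical, i.e. θ = 90° − 44.8° = 45.2° to the horizontal. Measuring y along the incline from the free-surface line, vertical depth h = y·sinθ with sinθ = 0.709571.
Along the incline, y_c = h_c/sinθ = 4.40069/0.709571 = 6.2019 m.
The centroid lies 2/2 = 1 m below the top edge, so the top edge sits at y_top = 6.2019 − 1 = 5.2019 m along the incline.

y_top ≈ 5.20 m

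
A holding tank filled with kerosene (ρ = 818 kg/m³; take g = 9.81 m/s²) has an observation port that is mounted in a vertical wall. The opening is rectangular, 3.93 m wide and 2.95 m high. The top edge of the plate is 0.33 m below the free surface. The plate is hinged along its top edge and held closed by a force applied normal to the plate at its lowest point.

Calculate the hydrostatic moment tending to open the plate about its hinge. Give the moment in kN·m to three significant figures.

γ = ρg = 818 × 9.81 / 1000 = 8.02458 kN/m³.
The centroid lies 2.95/2 = 1.475 m below the top edge, so the centroid depth is h_c = 0.33 + 1.475 = 1.805 m.
A = 3.93 × 2.95 = 11.5935 m².
Resultant F = γ·h_c·A = 8.02458 × 1.805 × 11.5935 = 167.925 kN.
I_c = b·h³/12 = 3.93 × 2.95³/12 = 8.4077 m⁴.
Centre of pressure: y_p = y_c + I_c/(y_c·A) = 1.805 + 8.4077/(1.805 × 11.5935) = 1.805 + 0.401777 = 2.20678 m along the plane.
The resultant acts 1.475 + 0.401777 = 1.87678 m (along the plate) below the hinge at the top edge, so the moment about the hinge is M = F × 1.87678 = 167.925 × 1.87678 = 315.158 kN·m.

M ≈ 315 kN·m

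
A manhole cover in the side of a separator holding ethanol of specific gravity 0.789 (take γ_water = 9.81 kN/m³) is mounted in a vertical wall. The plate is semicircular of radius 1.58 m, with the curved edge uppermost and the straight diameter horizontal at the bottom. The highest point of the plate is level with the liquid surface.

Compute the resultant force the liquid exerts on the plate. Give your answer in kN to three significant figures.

γ = 0.789 × 9.81 = 7.74009 kN/m³.
The centroid lies 4r/(3π) = 0.670573 m above the diameter, so r − 4r/(3π) = 1.58 − 0.670573 = 0.909427 m below the topmost point, so the centroid depth is h_c = 0.909427 m.
A = πr²/2 = π × 1.58²/2 = 3.92134 m².
Resultant F = γ·h_c·A = 7.74009 × 0.909427 × 3.92134 = 27.6025 kN.

F ≈ 27.6 kN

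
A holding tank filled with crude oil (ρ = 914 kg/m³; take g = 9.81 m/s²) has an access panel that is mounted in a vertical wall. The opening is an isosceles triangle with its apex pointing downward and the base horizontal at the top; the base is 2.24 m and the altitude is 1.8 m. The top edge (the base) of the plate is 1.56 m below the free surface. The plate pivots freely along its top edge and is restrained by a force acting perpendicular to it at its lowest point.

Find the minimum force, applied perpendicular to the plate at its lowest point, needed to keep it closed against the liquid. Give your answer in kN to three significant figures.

γ = ρg = 914 × 9.81 / 1000 = 8.96634 kN/m³.
With the apex down, the centroid sits h/3 = 1.8/3 = 0.6 m below the base (the top edge), so the centroid depth is h_c = 1.56 + 0.6 = 2.16 m.
A = ½ × 2.24 × 1.8 = 2.016 m².
Resultant F = γ·h_c·A = 8.96634 × 2.16 × 2.016 = 39.0445 kN.
I_c = b·h³/36 = 2.24 × 1.8³/36 = 0.36288 m⁴.
Centre of pressure: y_p = y_c + I_c/(y_c·A) = 2.16 + 0.36288/(2.16 × 2.016) = 2.16 + 0.0833333 = 2.24333 m along the plane.
The resultant acts 0.6 + 0.0833333 = 0.683333 m (along the plate) below the hinge at the top edge, so the moment about the hinge is M = F × 0.683333 = 39.0445 × 0.683333 = 26.6804 kN·m.
A normal force at the bottom, 1.8 m from the hinge, must supply this moment: P = 26.6804/1.8 = 14.8224 kN.

P ≈ 14.8 kN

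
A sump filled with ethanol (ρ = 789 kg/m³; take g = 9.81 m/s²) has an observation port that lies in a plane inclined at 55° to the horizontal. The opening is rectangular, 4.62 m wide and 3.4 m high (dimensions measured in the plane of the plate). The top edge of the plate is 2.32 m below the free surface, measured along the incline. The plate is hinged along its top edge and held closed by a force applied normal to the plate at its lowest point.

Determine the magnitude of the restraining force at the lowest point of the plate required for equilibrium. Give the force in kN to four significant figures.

P ≈ 228.4 kN

γ = ρg = 789 × 9.81 / 1000 = 7.74009 kN/m³.
Let θ = 55° be the plate's angle to the horizontal; measure y along the incline from where the plane meets the free surface. Vertical depth h = y·sinθ with sinθ = 0.819152.
The centroid lies 3.4/2 = 1.7 m below the top edge, so y_c = 2.32 + 1.7 = 4.02 m and h_c = 4.02 × 0.819152 = 3.29299 m.
A = 4.62 × 3.4 = 15.708 m².
Resultant F = γ·h_c·A = 7.74009 × 3.29299 × 15.708 = 400.366 kN.
I_c = b·h³/12 = 4.62 × 3.4³/12 = 15.132 m⁴.
Centre of pressure: y_p = y_c + I_c/(y_c·A) = 4.02 + 15.132/(4.02 × 15.708) = 4.02 + 0.239635 = 4.25963 m along the plane.
The resultant acts 1.7 + 0.239635 = 1.93963 m (along the plate) below the hinge at the top edge, so the moment about the hinge is M = F × 1.93963 = 400.366 × 1.93963 = 776.562 kN·m.
A normal force at the bottom, 3.4 m from the hinge, must supply this moment: P = 776.562/3.4 = 228.401 kN.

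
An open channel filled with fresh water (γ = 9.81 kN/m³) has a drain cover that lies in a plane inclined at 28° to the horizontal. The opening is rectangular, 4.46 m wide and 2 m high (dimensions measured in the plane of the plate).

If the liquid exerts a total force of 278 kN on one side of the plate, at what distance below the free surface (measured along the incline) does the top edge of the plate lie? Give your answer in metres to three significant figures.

γ = 9.81 kN/m³.
A = 4.46 × 2 = 8.92 m².
From F = γ·h_c·A, the centroid depth is h_c = 278/(9.81 × 8.92) = 3.17695 m.
Let θ = 28° be the plate's angle to the horizontal; measure y along the incline from where the plane meets the free surface. Vertical depth h = y·sinθ with sinθ = 0.469472.
Along the incline, y_c = h_c/sinθ = 3.17695/0.469472 = 6.76707 m.
The centroid lies 2/2 = 1 m below the top edge, so the top edge sits at y_top = 6.76707 − 1 = 5.76707 m along the incline.

y_top ≈ 5.77 m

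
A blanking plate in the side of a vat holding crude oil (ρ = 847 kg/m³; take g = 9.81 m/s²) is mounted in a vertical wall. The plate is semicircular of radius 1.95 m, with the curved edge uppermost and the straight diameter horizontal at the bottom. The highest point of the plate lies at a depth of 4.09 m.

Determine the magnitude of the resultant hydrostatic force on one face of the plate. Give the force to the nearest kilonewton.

F ≈ 259 kN

γ = ρg = 847 × 9.81 / 1000 = 8.30907 kN/m³.
The centroid lies 4r/(3π) = 0.827606 m above the diameter, so r − 4r/(3π) = 1.95 − 0.827606 = 1.12239 m below the topmost point, so the centroid depth is h_c = 4.09 + 1.12239 = 5.21239 m.
A = πr²/2 = π × 1.95²/2 = 5.97295 m².
Resultant F = γ·h_c·A = 8.30907 × 5.21239 × 5.97295 = 258.689 kN.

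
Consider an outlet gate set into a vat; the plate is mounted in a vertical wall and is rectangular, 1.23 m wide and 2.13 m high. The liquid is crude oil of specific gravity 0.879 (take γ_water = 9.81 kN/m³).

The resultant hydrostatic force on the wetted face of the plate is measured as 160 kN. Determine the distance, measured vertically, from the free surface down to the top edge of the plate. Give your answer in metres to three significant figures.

γ = 0.879 × 9.81 = 8.62299 kN/m³.
A = 1.23 × 2.13 = 2.6199 m².
From F = γ·h_c·A, the centroid depth is h_c = 160/(8.62299 × 2.6199) = 7.08235 m.
The centroid lies 2.13/2 = 1.065 m below the top edge, so the top edge sits at h_top = 7.08235 − 1.065 = 6.01735 m below the surface.

d_top ≈ 6.02 m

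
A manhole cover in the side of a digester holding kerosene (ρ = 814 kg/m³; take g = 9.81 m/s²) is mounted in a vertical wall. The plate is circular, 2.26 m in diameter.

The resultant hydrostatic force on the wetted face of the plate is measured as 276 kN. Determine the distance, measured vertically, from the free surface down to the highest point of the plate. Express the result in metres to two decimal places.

d_top ≈ 7.49 m

γ = ρg = 814 × 9.81 / 1000 = 7.98534 kN/m³.
A = π(1.13)² = 4.0115 m².
From F = γ·h_c·A, the centroid depth is h_c = 276/(7.98534 × 4.0115) = 8.61606 m.
The centroid is at the centre, 1.13 m below the top of the plate, so the highest point sits at h_top = 8.61606 − 1.13 = 7.48606 m below the surface.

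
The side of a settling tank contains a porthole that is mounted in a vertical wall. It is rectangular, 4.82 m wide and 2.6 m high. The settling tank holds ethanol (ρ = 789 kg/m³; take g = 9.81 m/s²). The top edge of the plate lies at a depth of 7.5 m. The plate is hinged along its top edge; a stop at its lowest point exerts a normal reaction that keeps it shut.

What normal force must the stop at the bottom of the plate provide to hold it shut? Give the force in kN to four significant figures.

γ = ρg = 789 × 9.81 / 1000 = 7.74009 kN/m³.
The centroid lies 2.6/2 = 1.3 m below the top edge, so the centroid depth is h_c = 7.5 + 1.3 = 8.8 m.
A = 4.82 × 2.6 = 12.532 m².
Resultant F = γ·h_c·A = 7.74009 × 8.8 × 12.532 = 853.59 kN.
I_c = b·h³/12 = 4.82 × 2.6³/12 = 7.05969 m⁴.
Centre of pressure: y_p = y_c + I_c/(y_c·A) = 8.8 + 7.05969/(8.8 × 12.532) = 8.8 + 0.0640151 = 8.86402 m along the plane.
The resultant acts 1.3 + 0.0640151 = 1.36402 m (along the plate) below the hinge at the top edge, so the moment about the hinge is M = F × 1.36402 = 853.59 × 1.36402 = 1164.31 kN·m.
A normal force at the bottom, 2.6 m from the hinge, must supply this moment: P = 1164.31/2.6 = 447.812 kN.

P ≈ 447.8 kN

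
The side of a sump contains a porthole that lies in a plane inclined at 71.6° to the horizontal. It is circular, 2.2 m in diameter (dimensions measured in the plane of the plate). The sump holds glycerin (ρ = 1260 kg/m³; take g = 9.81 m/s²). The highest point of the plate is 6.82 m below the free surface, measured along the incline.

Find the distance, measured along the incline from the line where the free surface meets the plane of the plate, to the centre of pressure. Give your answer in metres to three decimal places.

y_p = 7.958 m

γ = ρg = 1260 × 9.81 / 1000 = 12.3606 kN/m³.
Let θ = 71.6° be the plate's angle to the horizontal; measure y along the incline from where the plane meets the free surface. Vertical depth h = y·sinθ with sinθ = 0.948876.
The centroid is at the centre, 1.1 m below the top of the plate, so y_c = 6.82 + 1.1 = 7.92 m and h_c = 7.92 × 0.948876 = 7.5151 m.
A = π(1.1)² = 3.80133 m².
Resultant F = γ·h_c·A = 12.3606 × 7.5151 × 3.80133 = 353.11 kN.
I_c = πr⁴/4 = π × 1.1⁴/4 = 1.1499 m⁴.
Centre of pressure: y_p = y_c + I_c/(y_c·A) = 7.92 + 1.1499/(7.92 × 3.80133) = 7.92 + 0.0381944 = 7.95819 m along the plane.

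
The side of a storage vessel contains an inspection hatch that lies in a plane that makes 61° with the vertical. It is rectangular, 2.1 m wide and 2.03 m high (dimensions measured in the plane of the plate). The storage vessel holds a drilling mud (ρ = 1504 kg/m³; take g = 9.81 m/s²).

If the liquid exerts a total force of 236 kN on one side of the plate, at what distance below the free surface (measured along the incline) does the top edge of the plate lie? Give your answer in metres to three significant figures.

γ = ρg = 1504 × 9.81 / 1000 = 14.75424 kN/m³.
A = 2.1 × 2.03 = 4.263 m².
From F = γ·h_c·A, the centroid depth is h_c = 236/(14.75424 × 4.263) = 3.75215 m.
The plate makes 61° with the vertical, i.e. θ = 90° − 61° = 29° to the horizontal. Measuring y along the incline from the free-surface line, vertical depth h = y·sinθ with sinθ = 0.484810.
Along the incline, y_c = h_c/sinθ = 3.75215/0.484810 = 7.73942 m.
The centroid lies 2.03/2 = 1.015 m below the top edge, so the top edge sits at y_top = 7.73942 − 1.015 = 6.72442 m along the incline.

y_top ≈ 6.72 m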